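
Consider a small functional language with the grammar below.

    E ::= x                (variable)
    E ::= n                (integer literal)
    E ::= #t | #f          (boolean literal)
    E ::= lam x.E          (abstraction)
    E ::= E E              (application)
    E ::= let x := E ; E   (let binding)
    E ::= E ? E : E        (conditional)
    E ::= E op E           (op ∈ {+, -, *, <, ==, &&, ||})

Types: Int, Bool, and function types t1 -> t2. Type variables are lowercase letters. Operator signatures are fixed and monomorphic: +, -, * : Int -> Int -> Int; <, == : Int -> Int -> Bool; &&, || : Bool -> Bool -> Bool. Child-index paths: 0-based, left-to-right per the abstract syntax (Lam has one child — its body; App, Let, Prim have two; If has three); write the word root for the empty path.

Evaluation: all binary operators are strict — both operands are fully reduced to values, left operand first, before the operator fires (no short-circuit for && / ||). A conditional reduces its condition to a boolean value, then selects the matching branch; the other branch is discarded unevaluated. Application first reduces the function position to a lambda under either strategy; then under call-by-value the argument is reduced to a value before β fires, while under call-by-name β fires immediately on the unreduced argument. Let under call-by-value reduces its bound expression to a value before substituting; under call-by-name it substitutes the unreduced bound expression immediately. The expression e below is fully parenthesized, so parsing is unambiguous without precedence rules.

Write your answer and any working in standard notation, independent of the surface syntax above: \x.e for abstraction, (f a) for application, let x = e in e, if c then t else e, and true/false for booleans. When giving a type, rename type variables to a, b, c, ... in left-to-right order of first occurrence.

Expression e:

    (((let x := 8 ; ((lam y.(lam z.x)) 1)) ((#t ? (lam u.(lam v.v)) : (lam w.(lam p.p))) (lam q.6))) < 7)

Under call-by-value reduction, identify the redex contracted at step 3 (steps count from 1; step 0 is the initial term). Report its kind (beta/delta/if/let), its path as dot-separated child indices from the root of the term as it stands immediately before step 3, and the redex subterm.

Answer: if at 0.1.0 : (if true then (\u.(\v.v)) else (\w.(\p.p)))

Derivation:
step 0: (((let x = 8 in ((\y.(\z.x)) 1)) ((if true then (\u.(\v.v)) else (\w.(\p.p))) (\q.6))) < 7)
step 1: [let@0.0] ((((\y.(\z.8)) 1) ((if true then (\u.(\v.v)) else (\w.(\p.p))) (\q.6))) < 7)
step 2: [beta@0.0] (((\z.8) ((if true then (\u.(\v.v)) else (\w.(\p.p))) (\q.6))) < 7)
step 3: [if@0.1.0] (((\z.8) ((\u.(\v.v)) (\q.6))) < 7)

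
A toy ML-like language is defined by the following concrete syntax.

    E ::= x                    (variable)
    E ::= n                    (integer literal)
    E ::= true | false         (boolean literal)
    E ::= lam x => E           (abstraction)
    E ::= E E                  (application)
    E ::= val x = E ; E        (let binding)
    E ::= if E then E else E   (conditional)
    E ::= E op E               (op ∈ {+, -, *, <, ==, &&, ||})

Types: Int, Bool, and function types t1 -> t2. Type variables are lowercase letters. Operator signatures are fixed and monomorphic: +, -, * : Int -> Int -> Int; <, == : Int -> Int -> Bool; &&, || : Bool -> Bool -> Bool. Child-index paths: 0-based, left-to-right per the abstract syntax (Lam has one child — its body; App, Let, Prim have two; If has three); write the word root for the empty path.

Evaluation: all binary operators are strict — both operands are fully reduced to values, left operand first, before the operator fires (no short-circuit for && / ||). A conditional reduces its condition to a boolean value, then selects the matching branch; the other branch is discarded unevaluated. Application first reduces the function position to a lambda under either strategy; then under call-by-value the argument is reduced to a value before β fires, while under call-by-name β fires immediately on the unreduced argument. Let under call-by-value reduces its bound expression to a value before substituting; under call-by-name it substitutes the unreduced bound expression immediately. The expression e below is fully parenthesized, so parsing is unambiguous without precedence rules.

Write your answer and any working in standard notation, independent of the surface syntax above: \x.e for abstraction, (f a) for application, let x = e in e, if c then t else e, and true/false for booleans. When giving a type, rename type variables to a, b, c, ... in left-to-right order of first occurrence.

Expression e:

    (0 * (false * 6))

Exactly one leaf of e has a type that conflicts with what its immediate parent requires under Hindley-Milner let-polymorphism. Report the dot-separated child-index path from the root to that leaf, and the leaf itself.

Answer: 1.0 : false

Working:
  unify Int ~ Int
  unify Bool ~ Int
  FAIL: mismatch Bool ~ Int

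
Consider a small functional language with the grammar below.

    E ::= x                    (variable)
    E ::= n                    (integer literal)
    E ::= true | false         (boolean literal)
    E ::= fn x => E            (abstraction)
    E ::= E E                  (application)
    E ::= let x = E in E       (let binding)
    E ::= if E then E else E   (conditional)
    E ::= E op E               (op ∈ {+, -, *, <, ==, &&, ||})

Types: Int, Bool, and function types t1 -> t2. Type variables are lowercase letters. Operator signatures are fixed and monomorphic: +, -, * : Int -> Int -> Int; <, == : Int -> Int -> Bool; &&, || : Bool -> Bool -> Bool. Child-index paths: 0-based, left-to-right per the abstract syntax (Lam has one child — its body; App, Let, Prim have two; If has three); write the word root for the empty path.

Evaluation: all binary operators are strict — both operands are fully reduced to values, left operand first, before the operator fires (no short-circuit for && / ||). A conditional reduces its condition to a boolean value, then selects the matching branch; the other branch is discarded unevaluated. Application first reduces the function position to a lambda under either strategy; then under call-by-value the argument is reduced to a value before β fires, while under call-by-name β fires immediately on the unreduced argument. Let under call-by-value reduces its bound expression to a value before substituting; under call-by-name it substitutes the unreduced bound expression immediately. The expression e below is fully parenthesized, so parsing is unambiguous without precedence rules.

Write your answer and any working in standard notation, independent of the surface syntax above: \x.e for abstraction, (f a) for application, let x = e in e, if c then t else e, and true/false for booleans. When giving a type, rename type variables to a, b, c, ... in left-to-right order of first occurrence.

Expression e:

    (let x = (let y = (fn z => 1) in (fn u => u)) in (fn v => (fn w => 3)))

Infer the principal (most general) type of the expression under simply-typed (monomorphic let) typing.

Answer: a -> b -> Int

Derivation:
\z._ : a -> Int
let y : a -> Int
u : b
\u._ : b -> b
let x : b -> b
\w._ : d -> Int
\v._ : c -> d -> Int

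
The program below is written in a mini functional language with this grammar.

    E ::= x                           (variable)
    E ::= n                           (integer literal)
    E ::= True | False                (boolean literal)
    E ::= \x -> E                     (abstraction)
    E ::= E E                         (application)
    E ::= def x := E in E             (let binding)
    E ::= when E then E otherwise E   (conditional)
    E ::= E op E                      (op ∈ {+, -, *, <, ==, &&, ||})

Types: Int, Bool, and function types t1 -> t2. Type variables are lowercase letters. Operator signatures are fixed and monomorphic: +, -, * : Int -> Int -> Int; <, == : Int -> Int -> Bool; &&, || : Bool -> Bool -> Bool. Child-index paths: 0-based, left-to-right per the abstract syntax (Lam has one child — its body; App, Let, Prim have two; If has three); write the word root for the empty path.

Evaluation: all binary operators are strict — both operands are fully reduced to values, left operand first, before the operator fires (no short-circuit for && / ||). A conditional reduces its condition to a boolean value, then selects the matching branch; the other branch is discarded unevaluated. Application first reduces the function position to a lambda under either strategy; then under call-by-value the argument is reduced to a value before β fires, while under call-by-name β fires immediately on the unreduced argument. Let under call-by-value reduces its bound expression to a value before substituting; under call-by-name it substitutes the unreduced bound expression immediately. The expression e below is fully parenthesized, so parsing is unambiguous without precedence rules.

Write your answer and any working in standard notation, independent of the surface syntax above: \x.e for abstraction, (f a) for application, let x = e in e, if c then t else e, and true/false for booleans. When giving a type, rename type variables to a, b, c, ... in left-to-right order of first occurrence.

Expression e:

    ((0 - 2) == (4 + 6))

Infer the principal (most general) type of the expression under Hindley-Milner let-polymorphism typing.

Working:
  unify Int ~ Int
  unify Int ~ Int
  unify Int ~ Int
  unify Int ~ Int
  unify Int ~ Int
  unify Int ~ Int

Answer: Bool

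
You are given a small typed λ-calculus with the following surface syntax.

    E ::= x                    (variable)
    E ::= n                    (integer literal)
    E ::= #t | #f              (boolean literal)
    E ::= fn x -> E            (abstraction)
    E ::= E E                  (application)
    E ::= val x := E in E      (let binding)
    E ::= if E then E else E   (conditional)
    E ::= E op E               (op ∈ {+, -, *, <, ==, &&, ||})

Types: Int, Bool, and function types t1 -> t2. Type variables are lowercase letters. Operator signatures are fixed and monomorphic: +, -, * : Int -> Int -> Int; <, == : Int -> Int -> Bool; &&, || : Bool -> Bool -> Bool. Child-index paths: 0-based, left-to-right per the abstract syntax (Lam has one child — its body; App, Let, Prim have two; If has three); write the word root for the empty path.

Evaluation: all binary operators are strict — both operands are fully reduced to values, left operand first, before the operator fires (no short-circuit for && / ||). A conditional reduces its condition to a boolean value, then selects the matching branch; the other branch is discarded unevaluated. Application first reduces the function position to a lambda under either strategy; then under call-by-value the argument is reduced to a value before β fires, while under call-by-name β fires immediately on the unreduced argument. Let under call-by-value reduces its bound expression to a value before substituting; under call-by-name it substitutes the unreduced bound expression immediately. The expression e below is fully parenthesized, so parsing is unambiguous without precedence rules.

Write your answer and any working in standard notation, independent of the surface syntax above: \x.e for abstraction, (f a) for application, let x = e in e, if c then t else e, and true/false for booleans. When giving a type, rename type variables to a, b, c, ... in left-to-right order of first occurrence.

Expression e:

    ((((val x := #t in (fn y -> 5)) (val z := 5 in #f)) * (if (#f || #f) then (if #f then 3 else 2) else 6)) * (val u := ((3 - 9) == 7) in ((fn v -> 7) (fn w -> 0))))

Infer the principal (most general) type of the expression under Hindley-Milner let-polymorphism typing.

Answer: Int

Trace:
let x : Bool
\y._ : a -> Int
let z : Int
  unify a -> Int ~ Bool -> b
  unify a ~ Bool
  unify Int ~ b
_ _ : Int
  unify Int ~ Int
  unify Bool ~ Bool
  unify Bool ~ Bool
  unify Bool ~ Bool
  unify Bool ~ Bool
  unify Int ~ Int
  unify Int ~ Int
  unify Int ~ Int
  unify Int ~ Int
  unify Int ~ Int
  unify Int ~ Int
  unify Int ~ Int
  unify Int ~ Int
let u : Bool
\v._ : c -> Int
\w._ : d -> Int
  unify c -> Int ~ (d -> Int) -> e
  unify c ~ d -> Int
  unify Int ~ e
_ _ : Int
  unify Int ~ Int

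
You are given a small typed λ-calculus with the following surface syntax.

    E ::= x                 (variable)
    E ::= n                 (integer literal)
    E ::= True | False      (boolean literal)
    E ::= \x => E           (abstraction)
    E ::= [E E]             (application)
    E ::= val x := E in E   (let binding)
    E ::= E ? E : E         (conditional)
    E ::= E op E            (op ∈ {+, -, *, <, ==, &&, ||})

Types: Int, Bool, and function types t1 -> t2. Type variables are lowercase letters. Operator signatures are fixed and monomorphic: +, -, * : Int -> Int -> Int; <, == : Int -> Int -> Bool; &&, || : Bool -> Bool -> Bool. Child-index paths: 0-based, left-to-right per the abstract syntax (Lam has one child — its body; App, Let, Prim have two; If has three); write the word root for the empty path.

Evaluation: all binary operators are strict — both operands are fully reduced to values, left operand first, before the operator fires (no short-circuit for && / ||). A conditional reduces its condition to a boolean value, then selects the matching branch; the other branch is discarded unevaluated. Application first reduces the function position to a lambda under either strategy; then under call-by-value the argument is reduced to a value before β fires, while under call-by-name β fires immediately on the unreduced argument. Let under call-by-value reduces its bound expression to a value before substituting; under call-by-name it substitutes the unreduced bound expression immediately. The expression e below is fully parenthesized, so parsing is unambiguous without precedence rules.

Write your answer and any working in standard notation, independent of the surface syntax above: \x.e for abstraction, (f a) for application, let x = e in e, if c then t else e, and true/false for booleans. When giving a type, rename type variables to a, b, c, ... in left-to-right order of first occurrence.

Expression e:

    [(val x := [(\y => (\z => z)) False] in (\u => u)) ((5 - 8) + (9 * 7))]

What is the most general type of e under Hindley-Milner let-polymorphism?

Answer: Int

Trace:
z : b
\z._ : b -> b
\y._ : a -> b -> b
  unify a -> b -> b ~ Bool -> c
  unify a ~ Bool
  unify b -> b ~ c
_ _ : b -> b
let x : forall. b -> b
u : d
\u._ : d -> d
  unify Int ~ Int
  unify Int ~ Int
  unify Int ~ Int
  unify Int ~ Int
  unify Int ~ Int
  unify Int ~ Int
  unify d -> d ~ Int -> e
  unify d ~ Int
  unify Int ~ e
_ _ : Int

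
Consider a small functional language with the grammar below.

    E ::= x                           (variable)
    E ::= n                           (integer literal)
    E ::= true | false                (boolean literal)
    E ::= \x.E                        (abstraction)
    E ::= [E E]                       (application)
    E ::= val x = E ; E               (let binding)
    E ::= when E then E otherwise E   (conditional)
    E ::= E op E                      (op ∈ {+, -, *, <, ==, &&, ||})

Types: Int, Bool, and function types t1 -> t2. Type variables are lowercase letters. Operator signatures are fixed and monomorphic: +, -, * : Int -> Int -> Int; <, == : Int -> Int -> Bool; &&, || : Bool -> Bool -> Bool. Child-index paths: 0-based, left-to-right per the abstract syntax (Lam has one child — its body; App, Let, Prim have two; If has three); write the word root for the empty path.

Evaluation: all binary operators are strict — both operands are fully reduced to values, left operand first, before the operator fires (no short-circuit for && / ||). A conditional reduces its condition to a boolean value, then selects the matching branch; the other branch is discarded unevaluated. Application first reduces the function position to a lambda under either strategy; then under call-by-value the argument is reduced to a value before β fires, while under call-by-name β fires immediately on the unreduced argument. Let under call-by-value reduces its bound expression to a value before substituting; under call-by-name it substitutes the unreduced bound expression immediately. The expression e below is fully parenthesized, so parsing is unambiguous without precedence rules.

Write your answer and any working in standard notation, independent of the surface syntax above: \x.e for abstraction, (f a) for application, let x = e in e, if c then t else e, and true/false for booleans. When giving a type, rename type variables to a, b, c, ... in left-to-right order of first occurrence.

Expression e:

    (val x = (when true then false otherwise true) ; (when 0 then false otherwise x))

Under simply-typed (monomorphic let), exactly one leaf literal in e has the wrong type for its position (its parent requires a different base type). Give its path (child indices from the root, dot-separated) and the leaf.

Answer: 1.0 : 0

Working:
  unify Bool ~ Bool
  unify Bool ~ Bool
let x : Bool
  unify Int ~ Bool
  FAIL: mismatch Int ~ Bool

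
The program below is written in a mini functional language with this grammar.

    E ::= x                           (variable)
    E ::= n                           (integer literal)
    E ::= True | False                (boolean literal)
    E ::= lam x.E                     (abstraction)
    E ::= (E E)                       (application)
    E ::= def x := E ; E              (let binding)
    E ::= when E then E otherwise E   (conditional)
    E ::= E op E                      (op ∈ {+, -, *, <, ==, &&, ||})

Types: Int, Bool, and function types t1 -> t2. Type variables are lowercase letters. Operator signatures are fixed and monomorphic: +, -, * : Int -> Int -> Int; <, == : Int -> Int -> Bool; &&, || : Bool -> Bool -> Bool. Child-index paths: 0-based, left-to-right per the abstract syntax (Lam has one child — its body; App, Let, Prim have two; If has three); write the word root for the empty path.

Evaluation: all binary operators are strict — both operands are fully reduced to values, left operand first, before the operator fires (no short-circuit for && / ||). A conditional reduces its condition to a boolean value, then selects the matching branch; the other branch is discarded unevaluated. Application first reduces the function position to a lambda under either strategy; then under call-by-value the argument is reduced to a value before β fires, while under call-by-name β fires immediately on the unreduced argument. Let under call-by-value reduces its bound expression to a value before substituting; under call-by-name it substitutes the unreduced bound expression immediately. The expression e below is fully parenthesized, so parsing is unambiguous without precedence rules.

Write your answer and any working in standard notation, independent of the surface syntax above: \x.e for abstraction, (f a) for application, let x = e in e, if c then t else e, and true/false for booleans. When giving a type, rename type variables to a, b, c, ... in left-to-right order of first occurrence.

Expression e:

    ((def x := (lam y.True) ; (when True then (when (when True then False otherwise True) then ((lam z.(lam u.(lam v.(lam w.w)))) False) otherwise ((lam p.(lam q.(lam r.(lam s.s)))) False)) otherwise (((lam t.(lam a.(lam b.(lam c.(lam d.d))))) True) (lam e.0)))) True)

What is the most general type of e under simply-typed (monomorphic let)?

Answer: a -> b -> b

Working:
\y._ : a -> Bool
let x : a -> Bool
  unify Bool ~ Bool
  unify Bool ~ Bool
  unify Bool ~ Bool
  unify Bool ~ Bool
w : e
\w._ : e -> e
\v._ : d -> e -> e
\u._ : c -> d -> e -> e
\z._ : b -> c -> d -> e -> e
  unify b -> c -> d -> e -> e ~ Bool -> f
  unify b ~ Bool
  unify c -> d -> e -> e ~ f
_ _ : c -> d -> e -> e
s : j
\s._ : j -> j
\r._ : i -> j -> j
\q._ : h -> i -> j -> j
\p._ : g -> h -> i -> j -> j
  unify g -> h -> i -> j -> j ~ Bool -> k
  unify g ~ Bool
  unify h -> i -> j -> j ~ k
_ _ : h -> i -> j -> j
  unify c -> d -> e -> e ~ h -> i -> j -> j
  unify c ~ h
  unify d -> e -> e ~ i -> j -> j
  unify d ~ i
  unify e -> e ~ j -> j
  unify e ~ j
  unify j ~ j
d : p
\d._ : p -> p
\c._ : o -> p -> p
\b._ : n -> o -> p -> p
\a._ : m -> n -> o -> p -> p
\t._ : l -> m -> n -> o -> p -> p
  unify l -> m -> n -> o -> p -> p ~ Bool -> q
  unify l ~ Bool
  unify m -> n -> o -> p -> p ~ q
_ _ : m -> n -> o -> p -> p
\e._ : r -> Int
  unify m -> n -> o -> p -> p ~ (r -> Int) -> s
  unify m ~ r -> Int
  unify n -> o -> p -> p ~ s
_ _ : n -> o -> p -> p
  unify h -> i -> j -> j ~ n -> o -> p -> p
  unify h ~ n
  unify i -> j -> j ~ o -> p -> p
  unify i ~ o
  unify j -> j ~ p -> p
  unify j ~ p
  unify p ~ p
  unify n -> o -> p -> p ~ Bool -> t
  unify n ~ Bool
  unify o -> p -> p ~ t
_ _ : o -> p -> p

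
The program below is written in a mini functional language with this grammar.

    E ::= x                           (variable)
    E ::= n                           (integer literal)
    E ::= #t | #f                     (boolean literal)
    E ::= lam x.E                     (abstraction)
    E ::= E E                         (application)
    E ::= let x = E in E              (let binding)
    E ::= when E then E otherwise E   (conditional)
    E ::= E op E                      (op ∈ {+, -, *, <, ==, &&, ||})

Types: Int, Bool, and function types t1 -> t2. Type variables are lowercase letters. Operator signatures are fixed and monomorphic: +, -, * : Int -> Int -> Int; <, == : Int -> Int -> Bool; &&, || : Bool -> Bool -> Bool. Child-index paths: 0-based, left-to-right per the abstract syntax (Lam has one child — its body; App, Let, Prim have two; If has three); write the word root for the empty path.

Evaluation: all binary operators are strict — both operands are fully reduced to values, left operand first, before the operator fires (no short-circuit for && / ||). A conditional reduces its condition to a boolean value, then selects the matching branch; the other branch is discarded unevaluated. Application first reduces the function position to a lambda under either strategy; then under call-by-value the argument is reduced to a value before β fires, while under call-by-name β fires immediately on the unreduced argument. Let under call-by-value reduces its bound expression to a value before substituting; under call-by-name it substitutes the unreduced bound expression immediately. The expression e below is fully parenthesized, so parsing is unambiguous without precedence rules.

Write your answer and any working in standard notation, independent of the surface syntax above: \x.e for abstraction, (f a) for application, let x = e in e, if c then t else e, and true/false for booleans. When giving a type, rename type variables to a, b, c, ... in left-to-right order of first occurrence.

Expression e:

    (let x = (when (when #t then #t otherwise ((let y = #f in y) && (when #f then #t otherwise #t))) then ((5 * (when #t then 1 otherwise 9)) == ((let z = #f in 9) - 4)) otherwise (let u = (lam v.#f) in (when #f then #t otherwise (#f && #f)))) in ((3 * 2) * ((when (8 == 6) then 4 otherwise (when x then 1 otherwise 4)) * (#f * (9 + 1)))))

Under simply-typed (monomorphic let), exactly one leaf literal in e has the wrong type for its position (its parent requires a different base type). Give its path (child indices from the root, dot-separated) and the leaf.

Trace:
  unify Bool ~ Bool
let y : Bool
y : Bool
  unify Bool ~ Bool
  unify Bool ~ Bool
  unify Bool ~ Bool
  unify Bool ~ Bool
  unify Bool ~ Bool
  unify Bool ~ Bool
  unify Int ~ Int
  unify Bool ~ Bool
  unify Int ~ Int
  unify Int ~ Int
  unify Int ~ Int
let z : Bool
  unify Int ~ Int
  unify Int ~ Int
  unify Int ~ Int
\v._ : a -> Bool
let u : a -> Bool
  unify Bool ~ Bool
  unify Bool ~ Bool
  unify Bool ~ Bool
  unify Bool ~ Bool
  unify Bool ~ Bool
let x : Bool
  unify Int ~ Int
  unify Int ~ Int
  unify Int ~ Int
  unify Int ~ Int
  unify Int ~ Int
  unify Bool ~ Bool
x : Bool
  unify Bool ~ Bool
  unify Int ~ Int
  unify Int ~ Int
  unify Int ~ Int
  unify Bool ~ Int
  FAIL: mismatch Bool ~ Int

Answer: 1.1.1.0 : false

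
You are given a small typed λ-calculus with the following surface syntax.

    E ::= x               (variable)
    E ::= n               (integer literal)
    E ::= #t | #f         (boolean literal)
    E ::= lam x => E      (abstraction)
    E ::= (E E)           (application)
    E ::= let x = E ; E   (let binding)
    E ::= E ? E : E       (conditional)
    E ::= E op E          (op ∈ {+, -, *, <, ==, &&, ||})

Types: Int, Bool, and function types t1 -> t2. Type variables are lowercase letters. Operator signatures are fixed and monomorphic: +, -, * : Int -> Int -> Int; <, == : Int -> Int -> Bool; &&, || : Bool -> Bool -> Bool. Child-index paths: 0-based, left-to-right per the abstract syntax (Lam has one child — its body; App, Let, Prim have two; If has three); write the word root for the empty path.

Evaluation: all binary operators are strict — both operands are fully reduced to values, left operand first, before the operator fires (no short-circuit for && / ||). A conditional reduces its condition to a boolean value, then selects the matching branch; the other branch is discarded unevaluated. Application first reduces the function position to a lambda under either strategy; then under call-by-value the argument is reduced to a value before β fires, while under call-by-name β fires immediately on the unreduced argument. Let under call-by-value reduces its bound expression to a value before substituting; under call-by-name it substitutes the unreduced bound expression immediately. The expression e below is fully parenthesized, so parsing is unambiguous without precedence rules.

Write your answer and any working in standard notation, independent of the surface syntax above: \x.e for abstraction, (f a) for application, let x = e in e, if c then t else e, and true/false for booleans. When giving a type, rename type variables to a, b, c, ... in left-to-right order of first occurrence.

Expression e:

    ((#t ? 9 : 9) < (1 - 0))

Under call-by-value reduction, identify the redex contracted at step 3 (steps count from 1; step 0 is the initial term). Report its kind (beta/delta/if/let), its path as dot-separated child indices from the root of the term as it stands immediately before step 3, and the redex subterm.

Working:
step 0: ((if true then 9 else 9) < (1 - 0))
step 1: [if@0] (9 < (1 - 0))
step 2: [delta@1] (9 < 1)
step 3: [delta@root] false

Answer: delta at root : (9 < 1)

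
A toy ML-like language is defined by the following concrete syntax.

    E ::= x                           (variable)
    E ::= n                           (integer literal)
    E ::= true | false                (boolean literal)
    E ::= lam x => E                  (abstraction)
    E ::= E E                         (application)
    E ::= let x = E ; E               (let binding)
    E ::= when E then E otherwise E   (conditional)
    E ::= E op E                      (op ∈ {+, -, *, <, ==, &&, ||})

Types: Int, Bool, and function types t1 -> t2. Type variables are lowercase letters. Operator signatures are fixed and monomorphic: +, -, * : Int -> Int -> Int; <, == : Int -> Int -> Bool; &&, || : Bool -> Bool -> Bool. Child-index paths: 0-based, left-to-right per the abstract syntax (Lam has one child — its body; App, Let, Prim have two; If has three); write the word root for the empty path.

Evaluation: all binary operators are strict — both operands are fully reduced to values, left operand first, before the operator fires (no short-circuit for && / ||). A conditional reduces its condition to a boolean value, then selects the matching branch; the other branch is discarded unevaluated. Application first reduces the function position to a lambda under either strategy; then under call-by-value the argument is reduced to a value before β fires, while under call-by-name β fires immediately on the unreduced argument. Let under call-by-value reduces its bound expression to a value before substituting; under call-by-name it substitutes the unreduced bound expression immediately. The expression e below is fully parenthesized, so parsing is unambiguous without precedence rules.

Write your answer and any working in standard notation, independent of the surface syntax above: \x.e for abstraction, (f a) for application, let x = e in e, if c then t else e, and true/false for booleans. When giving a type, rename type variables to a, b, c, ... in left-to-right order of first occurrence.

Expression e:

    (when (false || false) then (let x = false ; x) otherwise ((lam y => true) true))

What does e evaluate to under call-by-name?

Answer: true

Working:
step 0: (if (false || false) then (let x = false in x) else ((\y.true) true))
step 1: [delta@0] (if false then (let x = false in x) else ((\y.true) true))
step 2: [if@root] ((\y.true) true)
step 3: [beta@root] true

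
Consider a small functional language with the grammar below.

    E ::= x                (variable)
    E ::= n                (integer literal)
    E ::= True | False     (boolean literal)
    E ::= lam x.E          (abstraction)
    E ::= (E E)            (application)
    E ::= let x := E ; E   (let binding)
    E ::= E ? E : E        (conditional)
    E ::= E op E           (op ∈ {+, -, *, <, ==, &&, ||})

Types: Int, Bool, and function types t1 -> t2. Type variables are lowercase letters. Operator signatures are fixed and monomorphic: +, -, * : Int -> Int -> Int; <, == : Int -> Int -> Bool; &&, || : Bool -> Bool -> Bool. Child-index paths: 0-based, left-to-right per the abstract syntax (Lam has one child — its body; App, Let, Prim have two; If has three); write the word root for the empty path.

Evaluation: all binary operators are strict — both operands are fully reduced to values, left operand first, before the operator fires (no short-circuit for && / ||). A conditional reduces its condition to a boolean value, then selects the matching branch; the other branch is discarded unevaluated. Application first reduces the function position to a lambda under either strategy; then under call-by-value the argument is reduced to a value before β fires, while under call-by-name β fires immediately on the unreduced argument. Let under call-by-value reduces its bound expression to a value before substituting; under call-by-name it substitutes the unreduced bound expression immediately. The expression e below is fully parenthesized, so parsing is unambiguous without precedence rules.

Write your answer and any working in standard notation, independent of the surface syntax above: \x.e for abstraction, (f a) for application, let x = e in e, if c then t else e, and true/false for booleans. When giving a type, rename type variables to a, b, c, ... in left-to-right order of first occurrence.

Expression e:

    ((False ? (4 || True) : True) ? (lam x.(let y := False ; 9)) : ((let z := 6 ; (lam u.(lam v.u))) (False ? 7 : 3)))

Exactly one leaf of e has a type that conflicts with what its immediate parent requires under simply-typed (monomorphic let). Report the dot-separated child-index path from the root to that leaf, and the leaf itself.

Derivation:
  unify Bool ~ Bool
  unify Int ~ Bool
  FAIL: mismatch Int ~ Bool

Answer: 0.1.0 : 4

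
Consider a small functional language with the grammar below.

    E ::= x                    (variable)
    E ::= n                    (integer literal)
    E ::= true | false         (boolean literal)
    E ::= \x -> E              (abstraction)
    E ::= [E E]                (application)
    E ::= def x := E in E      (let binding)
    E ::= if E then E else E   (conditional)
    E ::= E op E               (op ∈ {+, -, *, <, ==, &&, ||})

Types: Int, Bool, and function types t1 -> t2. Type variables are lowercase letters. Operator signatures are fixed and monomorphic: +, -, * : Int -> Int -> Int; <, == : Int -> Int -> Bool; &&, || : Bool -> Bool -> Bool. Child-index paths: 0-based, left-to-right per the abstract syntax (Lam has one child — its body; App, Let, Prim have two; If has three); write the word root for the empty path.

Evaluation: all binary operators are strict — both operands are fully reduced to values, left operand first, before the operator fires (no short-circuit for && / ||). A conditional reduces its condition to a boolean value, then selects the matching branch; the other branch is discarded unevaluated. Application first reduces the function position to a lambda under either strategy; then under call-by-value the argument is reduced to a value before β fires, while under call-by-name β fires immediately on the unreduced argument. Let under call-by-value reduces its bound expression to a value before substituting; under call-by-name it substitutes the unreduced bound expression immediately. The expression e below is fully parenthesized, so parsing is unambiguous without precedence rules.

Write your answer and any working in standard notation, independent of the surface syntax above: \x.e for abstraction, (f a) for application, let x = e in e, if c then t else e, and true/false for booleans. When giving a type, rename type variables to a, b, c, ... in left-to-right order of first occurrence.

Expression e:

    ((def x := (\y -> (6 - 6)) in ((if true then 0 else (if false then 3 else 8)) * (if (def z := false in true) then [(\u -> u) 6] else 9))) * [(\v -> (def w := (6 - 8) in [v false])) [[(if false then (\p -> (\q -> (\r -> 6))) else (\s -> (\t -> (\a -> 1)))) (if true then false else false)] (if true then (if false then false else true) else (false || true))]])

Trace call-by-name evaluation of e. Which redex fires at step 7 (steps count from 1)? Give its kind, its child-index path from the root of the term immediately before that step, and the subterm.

Answer: beta at 1 : ((\v.(let w = (6 - 8) in (v false))) (((if false then (\p.(\q.(\r.6))) else (\s.(\t.(\a.1)))) (if true then false else false)) (if true then (if false then false else true) else (false || true))))

Derivation:
step 0: ((let x = (\y.(6 - 6)) in ((if true then 0 else (if false then 3 else 8)) * (if (let z = false in true) then ((\u.u) 6) else 9))) * ((\v.(let w = (6 - 8) in (v false))) (((if false then (\p.(\q.(\r.6))) else (\s.(\t.(\a.1)))) (if true then false else false)) (if true then (if false then false else true) else (false || true)))))
step 1: [let@0] (((if true then 0 else (if false then 3 else 8)) * (if (let z = false in true) then ((\u.u) 6) else 9)) * ((\v.(let w = (6 - 8) in (v false))) (((if false then (\p.(\q.(\r.6))) else (\s.(\t.(\a.1)))) (if true then false else false)) (if true then (if false then false else true) else (false || true)))))
step 2: [if@0.0] ((0 * (if (let z = false in true) then ((\u.u) 6) else 9)) * ((\v.(let w = (6 - 8) in (v false))) (((if false then (\p.(\q.(\r.6))) else (\s.(\t.(\a.1)))) (if true then false else false)) (if true then (if false then false else true) else (false || true)))))
step 3: [let@0.1.0] ((0 * (if true then ((\u.u) 6) else 9)) * ((\v.(let w = (6 - 8) in (v false))) (((if false then (\p.(\q.(\r.6))) else (\s.(\t.(\a.1)))) (if true then false else false)) (if true then (if false then false else true) else (false || true)))))
step 4: [if@0.1] ((0 * ((\u.u) 6)) * ((\v.(let w = (6 - 8) in (v false))) (((if false then (\p.(\q.(\r.6))) else (\s.(\t.(\a.1)))) (if true then false else false)) (if true then (if false then false else true) else (false || true)))))
step 5: [beta@0.1] ((0 * 6) * ((\v.(let w = (6 - 8) in (v false))) (((if false then (\p.(\q.(\r.6))) else (\s.(\t.(\a.1)))) (if true then false else false)) (if true then (if false then false else true) else (false || true)))))
step 6: [delta@0] (0 * ((\v.(let w = (6 - 8) in (v false))) (((if false then (\p.(\q.(\r.6))) else (\s.(\t.(\a.1)))) (if true then false else false)) (if true then (if false then false else true) else (false || true)))))
step 7: [beta@1] (0 * (let w = (6 - 8) in ((((if false then (\p.(\q.(\r.6))) else (\s.(\t.(\a.1)))) (if true then false else false)) (if true then (if false then false else true) else (false || true))) false)))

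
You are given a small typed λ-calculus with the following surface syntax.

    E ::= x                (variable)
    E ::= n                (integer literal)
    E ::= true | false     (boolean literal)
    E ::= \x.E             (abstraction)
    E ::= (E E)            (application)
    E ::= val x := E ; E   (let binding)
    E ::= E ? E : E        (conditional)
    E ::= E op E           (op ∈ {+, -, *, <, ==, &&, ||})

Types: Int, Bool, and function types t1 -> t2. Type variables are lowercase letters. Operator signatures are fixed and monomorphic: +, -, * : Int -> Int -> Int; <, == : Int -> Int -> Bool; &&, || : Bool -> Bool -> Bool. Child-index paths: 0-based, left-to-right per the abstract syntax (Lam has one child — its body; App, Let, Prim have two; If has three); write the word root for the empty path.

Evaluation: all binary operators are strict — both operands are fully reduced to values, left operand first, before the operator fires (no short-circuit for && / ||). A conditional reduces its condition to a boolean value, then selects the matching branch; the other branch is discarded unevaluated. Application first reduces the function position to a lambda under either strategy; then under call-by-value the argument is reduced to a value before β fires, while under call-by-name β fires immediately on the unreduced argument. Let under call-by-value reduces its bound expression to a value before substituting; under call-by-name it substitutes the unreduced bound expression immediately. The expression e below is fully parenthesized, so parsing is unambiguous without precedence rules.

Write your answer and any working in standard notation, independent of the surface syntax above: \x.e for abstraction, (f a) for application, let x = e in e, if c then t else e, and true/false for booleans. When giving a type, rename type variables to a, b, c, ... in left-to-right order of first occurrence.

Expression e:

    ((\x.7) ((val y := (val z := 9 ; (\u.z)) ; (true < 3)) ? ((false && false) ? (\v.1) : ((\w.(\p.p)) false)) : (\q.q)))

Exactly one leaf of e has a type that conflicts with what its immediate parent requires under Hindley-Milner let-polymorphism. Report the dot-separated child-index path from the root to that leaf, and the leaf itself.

Answer: 1.0.1.0 : true

Trace:
\x._ : a -> Int
let z : Int
z : Int
\u._ : b -> Int
let y : forall. b -> Int
  unify Bool ~ Int
  FAIL: mismatch Bool ~ Int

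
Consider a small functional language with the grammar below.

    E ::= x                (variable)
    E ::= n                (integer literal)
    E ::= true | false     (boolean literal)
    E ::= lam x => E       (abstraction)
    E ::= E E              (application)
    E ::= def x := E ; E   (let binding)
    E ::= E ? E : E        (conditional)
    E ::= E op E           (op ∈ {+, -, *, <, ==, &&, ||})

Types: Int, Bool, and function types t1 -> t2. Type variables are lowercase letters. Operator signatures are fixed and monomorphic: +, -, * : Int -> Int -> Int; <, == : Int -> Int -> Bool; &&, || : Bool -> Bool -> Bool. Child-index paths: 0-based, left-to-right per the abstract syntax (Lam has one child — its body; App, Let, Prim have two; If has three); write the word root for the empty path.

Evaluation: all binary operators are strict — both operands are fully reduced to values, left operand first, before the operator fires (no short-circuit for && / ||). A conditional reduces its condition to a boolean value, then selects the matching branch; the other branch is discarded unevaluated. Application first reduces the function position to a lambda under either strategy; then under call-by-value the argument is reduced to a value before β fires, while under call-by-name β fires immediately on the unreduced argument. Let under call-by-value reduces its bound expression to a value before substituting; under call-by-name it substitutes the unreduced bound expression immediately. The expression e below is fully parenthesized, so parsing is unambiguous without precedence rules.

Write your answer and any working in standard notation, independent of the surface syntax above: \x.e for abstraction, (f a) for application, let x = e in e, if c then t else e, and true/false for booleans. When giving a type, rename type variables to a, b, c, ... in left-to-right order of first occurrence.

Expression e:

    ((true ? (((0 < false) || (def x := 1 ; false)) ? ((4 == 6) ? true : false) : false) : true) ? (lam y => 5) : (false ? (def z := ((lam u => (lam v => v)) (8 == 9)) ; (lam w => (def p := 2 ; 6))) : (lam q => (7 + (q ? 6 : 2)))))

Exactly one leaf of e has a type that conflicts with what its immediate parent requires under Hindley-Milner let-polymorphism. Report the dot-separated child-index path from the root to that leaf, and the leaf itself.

Answer: 0.1.0.0.1 : false

Working:
  unify Bool ~ Bool
  unify Int ~ Int
  unify Bool ~ Int
  FAIL: mismatch Bool ~ Int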